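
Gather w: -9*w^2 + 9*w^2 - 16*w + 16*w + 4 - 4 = 0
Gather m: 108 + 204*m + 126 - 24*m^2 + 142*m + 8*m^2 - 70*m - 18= -16*m^2 + 276*m + 216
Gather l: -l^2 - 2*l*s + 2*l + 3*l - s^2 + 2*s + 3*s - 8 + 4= -l^2 + l*(5 - 2*s) - s^2 + 5*s - 4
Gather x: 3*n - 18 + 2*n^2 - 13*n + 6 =2*n^2 - 10*n - 12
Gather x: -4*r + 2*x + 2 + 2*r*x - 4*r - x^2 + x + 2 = -8*r - x^2 + x*(2*r + 3) + 4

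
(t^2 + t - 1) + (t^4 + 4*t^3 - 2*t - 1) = t^4 + 4*t^3 + t^2 - t - 2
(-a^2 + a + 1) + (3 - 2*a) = -a^2 - a + 4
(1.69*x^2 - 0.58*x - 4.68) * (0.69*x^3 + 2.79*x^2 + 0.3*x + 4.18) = 1.1661*x^5 + 4.3149*x^4 - 4.3404*x^3 - 6.167*x^2 - 3.8284*x - 19.5624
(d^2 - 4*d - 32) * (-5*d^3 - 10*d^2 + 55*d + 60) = -5*d^5 + 10*d^4 + 255*d^3 + 160*d^2 - 2000*d - 1920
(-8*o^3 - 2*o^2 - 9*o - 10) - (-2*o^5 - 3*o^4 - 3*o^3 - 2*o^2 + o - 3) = 2*o^5 + 3*o^4 - 5*o^3 - 10*o - 7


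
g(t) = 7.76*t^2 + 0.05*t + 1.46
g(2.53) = 51.26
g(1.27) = 14.04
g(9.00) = 630.47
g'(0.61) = 9.52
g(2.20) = 39.13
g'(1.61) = 25.04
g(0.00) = 1.46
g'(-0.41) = -6.31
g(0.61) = 4.38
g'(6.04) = 93.79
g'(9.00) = 139.73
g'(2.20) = 34.19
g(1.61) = 21.66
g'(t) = 15.52*t + 0.05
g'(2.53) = 39.32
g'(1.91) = 29.69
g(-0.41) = 2.74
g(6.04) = 284.86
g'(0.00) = 0.05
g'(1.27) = 19.76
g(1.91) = 29.86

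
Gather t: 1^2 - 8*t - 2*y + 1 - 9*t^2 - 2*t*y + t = -9*t^2 + t*(-2*y - 7) - 2*y + 2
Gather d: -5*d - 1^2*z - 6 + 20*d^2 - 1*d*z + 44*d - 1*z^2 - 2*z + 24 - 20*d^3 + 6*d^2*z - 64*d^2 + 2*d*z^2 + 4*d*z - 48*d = -20*d^3 + d^2*(6*z - 44) + d*(2*z^2 + 3*z - 9) - z^2 - 3*z + 18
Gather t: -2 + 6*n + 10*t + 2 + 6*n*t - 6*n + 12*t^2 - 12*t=12*t^2 + t*(6*n - 2)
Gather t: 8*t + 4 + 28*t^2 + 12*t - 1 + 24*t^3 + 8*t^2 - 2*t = 24*t^3 + 36*t^2 + 18*t + 3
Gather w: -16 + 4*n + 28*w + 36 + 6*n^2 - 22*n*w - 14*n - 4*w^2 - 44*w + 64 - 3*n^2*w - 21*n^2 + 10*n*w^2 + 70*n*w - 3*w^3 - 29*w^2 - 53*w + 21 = -15*n^2 - 10*n - 3*w^3 + w^2*(10*n - 33) + w*(-3*n^2 + 48*n - 69) + 105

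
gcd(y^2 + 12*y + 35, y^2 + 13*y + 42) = y + 7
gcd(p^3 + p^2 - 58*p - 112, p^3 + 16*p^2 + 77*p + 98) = p^2 + 9*p + 14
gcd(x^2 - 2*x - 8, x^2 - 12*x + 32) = x - 4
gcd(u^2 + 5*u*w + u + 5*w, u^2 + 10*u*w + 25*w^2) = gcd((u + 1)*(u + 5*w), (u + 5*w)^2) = u + 5*w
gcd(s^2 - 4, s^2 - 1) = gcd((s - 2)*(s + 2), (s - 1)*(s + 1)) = 1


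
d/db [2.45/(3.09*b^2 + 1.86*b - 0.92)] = (-15.141*b - 4.557)/(3.09*b^2 + 1.86*b - 0.92)^2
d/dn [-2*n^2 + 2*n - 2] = 2 - 4*n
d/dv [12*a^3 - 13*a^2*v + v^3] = -13*a^2 + 3*v^2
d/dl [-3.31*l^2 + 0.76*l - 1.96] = 0.76 - 6.62*l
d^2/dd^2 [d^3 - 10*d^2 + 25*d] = 6*d - 20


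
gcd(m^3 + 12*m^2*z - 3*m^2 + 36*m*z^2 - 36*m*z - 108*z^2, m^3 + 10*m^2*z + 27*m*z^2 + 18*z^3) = m + 6*z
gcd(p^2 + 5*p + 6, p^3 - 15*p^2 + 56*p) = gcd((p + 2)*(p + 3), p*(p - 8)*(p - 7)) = 1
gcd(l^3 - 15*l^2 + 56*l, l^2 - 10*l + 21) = l - 7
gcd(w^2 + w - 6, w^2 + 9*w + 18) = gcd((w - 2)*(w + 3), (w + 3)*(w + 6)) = w + 3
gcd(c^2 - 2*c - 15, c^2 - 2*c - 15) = c^2 - 2*c - 15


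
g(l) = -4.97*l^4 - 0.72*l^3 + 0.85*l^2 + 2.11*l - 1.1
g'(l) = -19.88*l^3 - 2.16*l^2 + 1.7*l + 2.11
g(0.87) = -1.94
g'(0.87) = -11.14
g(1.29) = -12.27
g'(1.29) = -41.97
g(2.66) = -251.84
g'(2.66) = -382.81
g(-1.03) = -7.18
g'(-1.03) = 19.79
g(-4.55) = -2055.39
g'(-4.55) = 1822.28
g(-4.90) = -2771.43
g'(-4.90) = 2280.78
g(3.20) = -530.38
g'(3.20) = -666.00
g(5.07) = -3346.27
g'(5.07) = -2635.63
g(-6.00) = -6268.76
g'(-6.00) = 4208.23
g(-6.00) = -6268.76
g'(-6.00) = 4208.23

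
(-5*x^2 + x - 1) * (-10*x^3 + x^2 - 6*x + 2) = 50*x^5 - 15*x^4 + 41*x^3 - 17*x^2 + 8*x - 2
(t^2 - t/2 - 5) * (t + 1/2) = t^3 - 21*t/4 - 5/2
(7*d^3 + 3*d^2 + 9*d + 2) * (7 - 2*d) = -14*d^4 + 43*d^3 + 3*d^2 + 59*d + 14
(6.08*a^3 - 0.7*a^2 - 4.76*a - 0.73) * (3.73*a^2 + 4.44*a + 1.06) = 22.6784*a^5 + 24.3842*a^4 - 14.418*a^3 - 24.5993*a^2 - 8.2868*a - 0.7738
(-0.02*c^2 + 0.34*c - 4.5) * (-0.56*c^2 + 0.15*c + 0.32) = 0.0112*c^4 - 0.1934*c^3 + 2.5646*c^2 - 0.5662*c - 1.44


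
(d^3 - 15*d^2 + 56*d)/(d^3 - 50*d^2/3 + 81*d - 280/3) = 3*d/(3*d - 5)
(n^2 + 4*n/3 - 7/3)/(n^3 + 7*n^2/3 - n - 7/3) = 1/(n + 1)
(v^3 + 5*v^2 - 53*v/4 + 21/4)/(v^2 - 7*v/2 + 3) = (2*v^2 + 13*v - 7)/(2*(v - 2))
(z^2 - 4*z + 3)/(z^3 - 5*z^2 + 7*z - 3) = 1/(z - 1)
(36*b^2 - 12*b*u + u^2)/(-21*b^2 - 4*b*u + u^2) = (-36*b^2 + 12*b*u - u^2)/(21*b^2 + 4*b*u - u^2)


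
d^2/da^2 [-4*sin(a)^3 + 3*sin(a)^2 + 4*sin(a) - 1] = -sin(a) - 9*sin(3*a) + 6*cos(2*a)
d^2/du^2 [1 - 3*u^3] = -18*u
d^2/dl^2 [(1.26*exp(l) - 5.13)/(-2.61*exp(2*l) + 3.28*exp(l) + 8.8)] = (-8.583246*exp(4*l) + 128.997684*exp(3*l) - 305.388792*exp(2*l) + 562.862592*exp(l) - 245.64672)*exp(l)/(17.779581*exp(6*l) - 67.031064*exp(5*l) - 95.601168*exp(4*l) + 416.722688*exp(3*l) + 322.33344*exp(2*l) - 762.0096*exp(l) - 681.472)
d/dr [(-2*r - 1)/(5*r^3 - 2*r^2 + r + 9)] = (-10*r^3 + 4*r^2 - 2*r + (2*r + 1)*(15*r^2 - 4*r + 1) - 18)/(5*r^3 - 2*r^2 + r + 9)^2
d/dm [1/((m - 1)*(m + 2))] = (-2*m - 1)/(m^4 + 2*m^3 - 3*m^2 - 4*m + 4)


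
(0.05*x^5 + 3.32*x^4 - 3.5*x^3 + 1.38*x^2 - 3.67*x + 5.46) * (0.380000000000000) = 0.019*x^5 + 1.2616*x^4 - 1.33*x^3 + 0.5244*x^2 - 1.3946*x + 2.0748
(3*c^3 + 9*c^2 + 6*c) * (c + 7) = 3*c^4 + 30*c^3 + 69*c^2 + 42*c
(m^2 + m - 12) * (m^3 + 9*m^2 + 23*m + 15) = m^5 + 10*m^4 + 20*m^3 - 70*m^2 - 261*m - 180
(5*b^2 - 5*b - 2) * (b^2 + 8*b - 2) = 5*b^4 + 35*b^3 - 52*b^2 - 6*b + 4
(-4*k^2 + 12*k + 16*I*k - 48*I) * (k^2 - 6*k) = -4*k^4 + 36*k^3 + 16*I*k^3 - 72*k^2 - 144*I*k^2 + 288*I*k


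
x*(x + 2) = x^2 + 2*x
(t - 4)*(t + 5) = t^2 + t - 20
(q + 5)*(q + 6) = q^2 + 11*q + 30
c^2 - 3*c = c*(c - 3)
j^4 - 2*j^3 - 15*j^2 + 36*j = j*(j - 3)^2*(j + 4)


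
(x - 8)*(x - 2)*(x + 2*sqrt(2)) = x^3 - 10*x^2 + 2*sqrt(2)*x^2 - 20*sqrt(2)*x + 16*x + 32*sqrt(2)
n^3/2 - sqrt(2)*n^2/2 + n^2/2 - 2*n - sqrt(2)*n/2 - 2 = (n/2 + 1/2)*(n - 2*sqrt(2))*(n + sqrt(2))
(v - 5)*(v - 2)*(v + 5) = v^3 - 2*v^2 - 25*v + 50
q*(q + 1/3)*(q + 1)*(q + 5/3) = q^4 + 3*q^3 + 23*q^2/9 + 5*q/9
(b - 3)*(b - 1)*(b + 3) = b^3 - b^2 - 9*b + 9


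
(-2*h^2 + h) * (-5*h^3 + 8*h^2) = 10*h^5 - 21*h^4 + 8*h^3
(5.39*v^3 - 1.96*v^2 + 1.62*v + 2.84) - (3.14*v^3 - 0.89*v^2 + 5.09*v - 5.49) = 2.25*v^3 - 1.07*v^2 - 3.47*v + 8.33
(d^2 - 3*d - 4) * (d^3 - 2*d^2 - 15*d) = d^5 - 5*d^4 - 13*d^3 + 53*d^2 + 60*d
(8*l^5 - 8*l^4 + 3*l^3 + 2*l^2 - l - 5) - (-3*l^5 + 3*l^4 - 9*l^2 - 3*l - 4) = 11*l^5 - 11*l^4 + 3*l^3 + 11*l^2 + 2*l - 1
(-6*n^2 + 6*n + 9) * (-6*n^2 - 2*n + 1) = 36*n^4 - 24*n^3 - 72*n^2 - 12*n + 9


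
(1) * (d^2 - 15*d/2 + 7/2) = d^2 - 15*d/2 + 7/2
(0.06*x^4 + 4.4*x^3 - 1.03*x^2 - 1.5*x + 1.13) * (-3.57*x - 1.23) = -0.2142*x^5 - 15.7818*x^4 - 1.7349*x^3 + 6.6219*x^2 - 2.1891*x - 1.3899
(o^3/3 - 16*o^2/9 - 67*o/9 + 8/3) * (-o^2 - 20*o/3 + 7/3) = -o^5/3 - 4*o^4/9 + 542*o^3/27 + 1156*o^2/27 - 949*o/27 + 56/9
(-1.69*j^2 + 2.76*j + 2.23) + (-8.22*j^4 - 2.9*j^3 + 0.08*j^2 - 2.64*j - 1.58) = -8.22*j^4 - 2.9*j^3 - 1.61*j^2 + 0.12*j + 0.65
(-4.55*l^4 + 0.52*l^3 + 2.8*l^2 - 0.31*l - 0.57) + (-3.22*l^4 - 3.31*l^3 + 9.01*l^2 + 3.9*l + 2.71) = -7.77*l^4 - 2.79*l^3 + 11.81*l^2 + 3.59*l + 2.14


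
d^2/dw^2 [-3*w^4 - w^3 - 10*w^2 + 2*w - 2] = -36*w^2 - 6*w - 20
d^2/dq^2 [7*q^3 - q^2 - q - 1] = 42*q - 2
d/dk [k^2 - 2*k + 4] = 2*k - 2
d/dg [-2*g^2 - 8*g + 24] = -4*g - 8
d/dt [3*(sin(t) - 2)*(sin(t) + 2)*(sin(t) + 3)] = 3*(3*sin(t)^2 + 6*sin(t) - 4)*cos(t)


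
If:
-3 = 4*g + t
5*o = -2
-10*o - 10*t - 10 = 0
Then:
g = -3/5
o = -2/5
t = -3/5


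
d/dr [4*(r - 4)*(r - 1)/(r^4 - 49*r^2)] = 4*(-2*r^4 + 15*r^3 - 16*r^2 - 245*r + 392)/(r^3*(r^4 - 98*r^2 + 2401))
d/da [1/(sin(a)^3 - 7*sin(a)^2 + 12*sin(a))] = (-3*cos(a) + 14/tan(a) - 12*cos(a)/sin(a)^2)/((sin(a) - 4)^2*(sin(a) - 3)^2)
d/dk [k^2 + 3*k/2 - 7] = 2*k + 3/2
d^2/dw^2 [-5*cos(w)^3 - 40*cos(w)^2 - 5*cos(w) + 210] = 35*cos(w)/4 + 80*cos(2*w) + 45*cos(3*w)/4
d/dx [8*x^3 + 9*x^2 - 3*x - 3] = 24*x^2 + 18*x - 3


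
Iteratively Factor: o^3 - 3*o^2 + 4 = (o - 2)*(o^2 - o - 2) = (o - 2)^2*(o + 1)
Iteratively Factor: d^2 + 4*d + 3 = (d + 3)*(d + 1)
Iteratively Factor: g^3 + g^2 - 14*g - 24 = (g - 4)*(g^2 + 5*g + 6) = (g - 4)*(g + 2)*(g + 3)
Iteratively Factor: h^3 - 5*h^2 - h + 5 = (h - 1)*(h^2 - 4*h - 5) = (h - 1)*(h + 1)*(h - 5)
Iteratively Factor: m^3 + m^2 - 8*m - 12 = (m + 2)*(m^2 - m - 6) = (m + 2)^2*(m - 3)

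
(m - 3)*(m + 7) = m^2 + 4*m - 21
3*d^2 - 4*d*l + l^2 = (-3*d + l)*(-d + l)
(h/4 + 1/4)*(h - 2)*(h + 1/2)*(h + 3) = h^4/4 + 5*h^3/8 - h^2 - 17*h/8 - 3/4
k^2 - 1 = (k - 1)*(k + 1)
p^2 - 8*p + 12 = (p - 6)*(p - 2)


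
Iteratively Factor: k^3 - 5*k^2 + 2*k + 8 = (k - 4)*(k^2 - k - 2) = (k - 4)*(k - 2)*(k + 1)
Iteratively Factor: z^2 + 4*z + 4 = (z + 2)*(z + 2)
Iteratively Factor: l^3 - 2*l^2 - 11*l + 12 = (l - 1)*(l^2 - l - 12) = (l - 4)*(l - 1)*(l + 3)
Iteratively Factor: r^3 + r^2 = (r)*(r^2 + r) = r^2*(r + 1)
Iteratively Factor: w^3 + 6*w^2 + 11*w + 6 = (w + 2)*(w^2 + 4*w + 3) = (w + 2)*(w + 3)*(w + 1)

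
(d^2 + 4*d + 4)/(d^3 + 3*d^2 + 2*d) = (d + 2)/(d*(d + 1))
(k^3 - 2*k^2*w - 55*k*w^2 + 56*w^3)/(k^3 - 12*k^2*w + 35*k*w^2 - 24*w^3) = (-k - 7*w)/(-k + 3*w)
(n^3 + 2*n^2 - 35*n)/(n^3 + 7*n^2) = (n - 5)/n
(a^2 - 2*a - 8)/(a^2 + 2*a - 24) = (a + 2)/(a + 6)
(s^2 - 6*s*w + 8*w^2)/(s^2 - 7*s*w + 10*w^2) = (s - 4*w)/(s - 5*w)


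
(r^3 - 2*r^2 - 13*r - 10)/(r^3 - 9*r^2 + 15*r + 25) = (r + 2)/(r - 5)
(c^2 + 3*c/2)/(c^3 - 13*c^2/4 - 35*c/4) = 2*(2*c + 3)/(4*c^2 - 13*c - 35)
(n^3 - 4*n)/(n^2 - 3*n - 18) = n*(4 - n^2)/(-n^2 + 3*n + 18)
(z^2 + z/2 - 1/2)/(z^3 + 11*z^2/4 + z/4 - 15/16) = 8*(z + 1)/(8*z^2 + 26*z + 15)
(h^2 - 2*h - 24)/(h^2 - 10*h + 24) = (h + 4)/(h - 4)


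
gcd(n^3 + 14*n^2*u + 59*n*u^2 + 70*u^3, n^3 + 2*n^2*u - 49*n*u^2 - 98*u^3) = n^2 + 9*n*u + 14*u^2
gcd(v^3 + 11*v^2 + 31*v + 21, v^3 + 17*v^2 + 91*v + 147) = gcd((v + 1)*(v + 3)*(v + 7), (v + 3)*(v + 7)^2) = v^2 + 10*v + 21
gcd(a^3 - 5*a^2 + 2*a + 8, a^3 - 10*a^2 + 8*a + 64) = a - 4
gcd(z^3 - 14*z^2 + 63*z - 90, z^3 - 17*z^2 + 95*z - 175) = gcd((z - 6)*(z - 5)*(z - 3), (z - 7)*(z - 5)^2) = z - 5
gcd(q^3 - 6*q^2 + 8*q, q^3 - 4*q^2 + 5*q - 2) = q - 2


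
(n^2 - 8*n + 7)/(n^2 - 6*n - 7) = (n - 1)/(n + 1)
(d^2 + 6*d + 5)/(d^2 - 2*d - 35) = (d + 1)/(d - 7)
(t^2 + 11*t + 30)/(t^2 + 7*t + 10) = (t + 6)/(t + 2)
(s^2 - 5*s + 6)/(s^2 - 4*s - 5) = (-s^2 + 5*s - 6)/(-s^2 + 4*s + 5)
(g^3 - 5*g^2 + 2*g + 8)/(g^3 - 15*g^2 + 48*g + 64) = (g^2 - 6*g + 8)/(g^2 - 16*g + 64)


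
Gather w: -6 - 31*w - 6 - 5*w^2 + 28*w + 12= -5*w^2 - 3*w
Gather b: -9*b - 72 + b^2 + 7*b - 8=b^2 - 2*b - 80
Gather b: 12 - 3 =9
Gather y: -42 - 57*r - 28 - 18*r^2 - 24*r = -18*r^2 - 81*r - 70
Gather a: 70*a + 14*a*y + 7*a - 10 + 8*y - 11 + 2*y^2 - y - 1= a*(14*y + 77) + 2*y^2 + 7*y - 22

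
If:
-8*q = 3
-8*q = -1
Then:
No Solution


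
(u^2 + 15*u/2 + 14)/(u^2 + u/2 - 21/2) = (u + 4)/(u - 3)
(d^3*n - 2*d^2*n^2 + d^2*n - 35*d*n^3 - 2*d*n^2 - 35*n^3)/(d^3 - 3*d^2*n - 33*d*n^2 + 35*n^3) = n*(d + 1)/(d - n)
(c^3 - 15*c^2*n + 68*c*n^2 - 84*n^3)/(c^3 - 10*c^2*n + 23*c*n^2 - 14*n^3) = (c - 6*n)/(c - n)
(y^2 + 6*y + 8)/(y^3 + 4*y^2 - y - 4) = (y + 2)/(y^2 - 1)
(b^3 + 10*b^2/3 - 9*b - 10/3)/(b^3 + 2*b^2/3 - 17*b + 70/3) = (3*b + 1)/(3*b - 7)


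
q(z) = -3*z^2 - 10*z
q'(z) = -6*z - 10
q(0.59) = -6.94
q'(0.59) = -13.54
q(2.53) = -44.50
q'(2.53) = -25.18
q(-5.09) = -26.82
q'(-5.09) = 20.54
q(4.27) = -97.40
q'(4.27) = -35.62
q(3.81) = -81.65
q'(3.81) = -32.86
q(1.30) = -18.07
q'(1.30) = -17.80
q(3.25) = -64.19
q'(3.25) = -29.50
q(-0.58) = 4.79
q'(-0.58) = -6.52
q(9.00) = -333.00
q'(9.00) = -64.00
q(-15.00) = -525.00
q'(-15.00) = 80.00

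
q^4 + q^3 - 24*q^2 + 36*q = q*(q - 3)*(q - 2)*(q + 6)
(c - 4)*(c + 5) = c^2 + c - 20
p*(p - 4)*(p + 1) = p^3 - 3*p^2 - 4*p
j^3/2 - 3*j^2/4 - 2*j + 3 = (j/2 + 1)*(j - 2)*(j - 3/2)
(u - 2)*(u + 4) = u^2 + 2*u - 8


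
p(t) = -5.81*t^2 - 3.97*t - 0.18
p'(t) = -11.62*t - 3.97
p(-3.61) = -61.56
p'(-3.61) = 37.98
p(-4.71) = -110.37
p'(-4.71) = 50.76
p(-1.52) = -7.57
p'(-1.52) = 13.69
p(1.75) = -24.92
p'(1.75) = -24.30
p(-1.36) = -5.53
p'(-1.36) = 11.83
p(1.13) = -12.08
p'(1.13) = -17.10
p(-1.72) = -10.54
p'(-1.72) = 16.02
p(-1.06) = -2.50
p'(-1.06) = 8.35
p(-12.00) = -789.18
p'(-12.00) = 135.47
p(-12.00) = -789.18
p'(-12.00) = 135.47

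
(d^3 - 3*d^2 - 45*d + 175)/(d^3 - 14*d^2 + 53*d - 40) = (d^2 + 2*d - 35)/(d^2 - 9*d + 8)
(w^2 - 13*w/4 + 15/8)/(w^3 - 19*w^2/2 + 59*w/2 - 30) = (w - 3/4)/(w^2 - 7*w + 12)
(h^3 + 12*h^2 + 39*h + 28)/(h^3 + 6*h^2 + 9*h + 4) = (h + 7)/(h + 1)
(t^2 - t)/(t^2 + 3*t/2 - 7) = 2*t*(t - 1)/(2*t^2 + 3*t - 14)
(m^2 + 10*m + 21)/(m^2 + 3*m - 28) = (m + 3)/(m - 4)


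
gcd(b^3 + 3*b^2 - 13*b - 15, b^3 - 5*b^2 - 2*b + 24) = b - 3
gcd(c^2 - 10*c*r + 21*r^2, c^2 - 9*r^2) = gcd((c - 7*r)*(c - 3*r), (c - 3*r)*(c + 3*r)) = -c + 3*r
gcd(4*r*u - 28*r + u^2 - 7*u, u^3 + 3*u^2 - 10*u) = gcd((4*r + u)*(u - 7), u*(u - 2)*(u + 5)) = 1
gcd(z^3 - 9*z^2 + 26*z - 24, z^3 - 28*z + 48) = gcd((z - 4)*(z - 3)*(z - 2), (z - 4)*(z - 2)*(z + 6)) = z^2 - 6*z + 8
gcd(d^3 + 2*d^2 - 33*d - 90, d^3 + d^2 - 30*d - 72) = d^2 - 3*d - 18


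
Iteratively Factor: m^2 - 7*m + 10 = (m - 5)*(m - 2)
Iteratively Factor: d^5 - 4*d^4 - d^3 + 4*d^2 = (d)*(d^4 - 4*d^3 - d^2 + 4*d) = d*(d - 4)*(d^3 - d) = d*(d - 4)*(d - 1)*(d^2 + d) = d^2*(d - 4)*(d - 1)*(d + 1)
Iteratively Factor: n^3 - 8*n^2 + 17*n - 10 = (n - 5)*(n^2 - 3*n + 2) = (n - 5)*(n - 1)*(n - 2)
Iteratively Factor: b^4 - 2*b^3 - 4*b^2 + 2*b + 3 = (b + 1)*(b^3 - 3*b^2 - b + 3) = (b + 1)^2*(b^2 - 4*b + 3) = (b - 1)*(b + 1)^2*(b - 3)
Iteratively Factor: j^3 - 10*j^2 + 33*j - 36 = (j - 3)*(j^2 - 7*j + 12) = (j - 4)*(j - 3)*(j - 3)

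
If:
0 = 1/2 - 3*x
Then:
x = 1/6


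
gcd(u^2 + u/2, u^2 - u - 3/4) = u + 1/2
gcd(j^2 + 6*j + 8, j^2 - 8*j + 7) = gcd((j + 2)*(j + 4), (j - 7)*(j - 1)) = 1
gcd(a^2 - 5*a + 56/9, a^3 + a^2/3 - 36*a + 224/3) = a - 8/3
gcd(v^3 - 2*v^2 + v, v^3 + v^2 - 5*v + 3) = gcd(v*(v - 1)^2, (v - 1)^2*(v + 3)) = v^2 - 2*v + 1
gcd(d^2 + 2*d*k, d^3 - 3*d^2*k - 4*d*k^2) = d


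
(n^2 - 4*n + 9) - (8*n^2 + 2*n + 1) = -7*n^2 - 6*n + 8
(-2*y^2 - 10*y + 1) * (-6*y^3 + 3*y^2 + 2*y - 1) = 12*y^5 + 54*y^4 - 40*y^3 - 15*y^2 + 12*y - 1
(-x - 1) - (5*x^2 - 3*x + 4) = -5*x^2 + 2*x - 5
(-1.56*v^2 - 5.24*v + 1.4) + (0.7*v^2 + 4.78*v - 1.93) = -0.86*v^2 - 0.46*v - 0.53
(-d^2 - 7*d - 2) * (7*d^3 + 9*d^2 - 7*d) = -7*d^5 - 58*d^4 - 70*d^3 + 31*d^2 + 14*d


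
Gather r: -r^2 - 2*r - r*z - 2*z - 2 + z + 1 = -r^2 + r*(-z - 2) - z - 1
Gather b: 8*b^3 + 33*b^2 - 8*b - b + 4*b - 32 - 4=8*b^3 + 33*b^2 - 5*b - 36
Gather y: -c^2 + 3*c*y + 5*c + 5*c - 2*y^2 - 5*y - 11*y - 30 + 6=-c^2 + 10*c - 2*y^2 + y*(3*c - 16) - 24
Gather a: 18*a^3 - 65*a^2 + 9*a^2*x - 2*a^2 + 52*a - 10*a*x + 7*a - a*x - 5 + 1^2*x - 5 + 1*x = 18*a^3 + a^2*(9*x - 67) + a*(59 - 11*x) + 2*x - 10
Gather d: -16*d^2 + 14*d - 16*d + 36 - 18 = -16*d^2 - 2*d + 18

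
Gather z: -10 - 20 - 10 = -40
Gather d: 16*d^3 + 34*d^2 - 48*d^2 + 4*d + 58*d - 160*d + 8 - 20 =16*d^3 - 14*d^2 - 98*d - 12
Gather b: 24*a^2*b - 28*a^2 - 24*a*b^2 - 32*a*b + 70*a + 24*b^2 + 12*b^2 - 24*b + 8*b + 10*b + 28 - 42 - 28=-28*a^2 + 70*a + b^2*(36 - 24*a) + b*(24*a^2 - 32*a - 6) - 42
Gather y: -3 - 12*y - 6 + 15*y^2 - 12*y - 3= 15*y^2 - 24*y - 12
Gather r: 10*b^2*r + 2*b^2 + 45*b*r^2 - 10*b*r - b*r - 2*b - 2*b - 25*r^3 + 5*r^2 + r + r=2*b^2 - 4*b - 25*r^3 + r^2*(45*b + 5) + r*(10*b^2 - 11*b + 2)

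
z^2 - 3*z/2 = z*(z - 3/2)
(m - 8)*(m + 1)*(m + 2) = m^3 - 5*m^2 - 22*m - 16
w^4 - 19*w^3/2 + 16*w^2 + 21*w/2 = w*(w - 7)*(w - 3)*(w + 1/2)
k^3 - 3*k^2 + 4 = (k - 2)^2*(k + 1)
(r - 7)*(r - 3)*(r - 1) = r^3 - 11*r^2 + 31*r - 21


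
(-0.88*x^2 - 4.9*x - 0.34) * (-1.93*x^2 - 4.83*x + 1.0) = 1.6984*x^4 + 13.7074*x^3 + 23.4432*x^2 - 3.2578*x - 0.34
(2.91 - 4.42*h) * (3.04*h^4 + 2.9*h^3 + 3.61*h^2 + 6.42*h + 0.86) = -13.4368*h^5 - 3.9716*h^4 - 7.5172*h^3 - 17.8713*h^2 + 14.881*h + 2.5026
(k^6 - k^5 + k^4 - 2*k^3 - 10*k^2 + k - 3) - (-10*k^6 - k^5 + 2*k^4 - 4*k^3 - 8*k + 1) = 11*k^6 - k^4 + 2*k^3 - 10*k^2 + 9*k - 4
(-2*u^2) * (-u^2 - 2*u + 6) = 2*u^4 + 4*u^3 - 12*u^2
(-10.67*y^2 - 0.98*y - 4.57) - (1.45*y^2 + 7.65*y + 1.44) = -12.12*y^2 - 8.63*y - 6.01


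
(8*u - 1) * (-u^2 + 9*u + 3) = -8*u^3 + 73*u^2 + 15*u - 3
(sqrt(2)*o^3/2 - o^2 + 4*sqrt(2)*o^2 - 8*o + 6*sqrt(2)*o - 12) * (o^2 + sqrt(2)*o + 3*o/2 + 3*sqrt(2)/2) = sqrt(2)*o^5/2 + 19*sqrt(2)*o^4/4 + 11*sqrt(2)*o^3 - sqrt(2)*o^2/2 - 24*sqrt(2)*o - 18*sqrt(2)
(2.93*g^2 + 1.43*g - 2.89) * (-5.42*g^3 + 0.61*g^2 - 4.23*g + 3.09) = -15.8806*g^5 - 5.9633*g^4 + 4.1422*g^3 + 1.2419*g^2 + 16.6434*g - 8.9301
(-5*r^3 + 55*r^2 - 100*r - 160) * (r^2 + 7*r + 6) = -5*r^5 + 20*r^4 + 255*r^3 - 530*r^2 - 1720*r - 960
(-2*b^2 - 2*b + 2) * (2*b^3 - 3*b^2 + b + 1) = -4*b^5 + 2*b^4 + 8*b^3 - 10*b^2 + 2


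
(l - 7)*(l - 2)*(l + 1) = l^3 - 8*l^2 + 5*l + 14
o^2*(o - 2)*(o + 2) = o^4 - 4*o^2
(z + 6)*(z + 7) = z^2 + 13*z + 42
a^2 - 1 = (a - 1)*(a + 1)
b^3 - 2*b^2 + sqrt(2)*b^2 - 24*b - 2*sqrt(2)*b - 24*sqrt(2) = (b - 6)*(b + 4)*(b + sqrt(2))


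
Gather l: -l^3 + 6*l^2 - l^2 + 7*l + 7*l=-l^3 + 5*l^2 + 14*l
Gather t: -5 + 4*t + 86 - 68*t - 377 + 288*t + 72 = 224*t - 224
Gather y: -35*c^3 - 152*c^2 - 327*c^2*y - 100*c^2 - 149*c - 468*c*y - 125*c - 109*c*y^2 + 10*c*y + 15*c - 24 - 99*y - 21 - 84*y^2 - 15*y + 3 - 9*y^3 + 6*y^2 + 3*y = -35*c^3 - 252*c^2 - 259*c - 9*y^3 + y^2*(-109*c - 78) + y*(-327*c^2 - 458*c - 111) - 42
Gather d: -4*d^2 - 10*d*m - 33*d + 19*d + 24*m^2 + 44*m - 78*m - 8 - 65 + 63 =-4*d^2 + d*(-10*m - 14) + 24*m^2 - 34*m - 10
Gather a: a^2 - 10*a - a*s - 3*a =a^2 + a*(-s - 13)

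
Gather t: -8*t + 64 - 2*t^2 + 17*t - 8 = -2*t^2 + 9*t + 56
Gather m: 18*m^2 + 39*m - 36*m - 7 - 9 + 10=18*m^2 + 3*m - 6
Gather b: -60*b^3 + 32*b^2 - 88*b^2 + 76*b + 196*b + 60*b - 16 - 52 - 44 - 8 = -60*b^3 - 56*b^2 + 332*b - 120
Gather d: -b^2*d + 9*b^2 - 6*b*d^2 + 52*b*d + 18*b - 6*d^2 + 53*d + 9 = 9*b^2 + 18*b + d^2*(-6*b - 6) + d*(-b^2 + 52*b + 53) + 9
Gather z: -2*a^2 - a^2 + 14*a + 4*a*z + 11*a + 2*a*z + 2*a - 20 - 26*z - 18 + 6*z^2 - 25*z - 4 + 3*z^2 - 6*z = -3*a^2 + 27*a + 9*z^2 + z*(6*a - 57) - 42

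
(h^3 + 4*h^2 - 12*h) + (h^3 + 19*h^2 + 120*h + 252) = 2*h^3 + 23*h^2 + 108*h + 252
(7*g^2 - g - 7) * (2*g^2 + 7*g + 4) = 14*g^4 + 47*g^3 + 7*g^2 - 53*g - 28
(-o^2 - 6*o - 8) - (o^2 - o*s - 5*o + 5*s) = -2*o^2 + o*s - o - 5*s - 8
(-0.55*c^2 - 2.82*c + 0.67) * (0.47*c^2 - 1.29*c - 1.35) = -0.2585*c^4 - 0.6159*c^3 + 4.6952*c^2 + 2.9427*c - 0.9045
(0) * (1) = 0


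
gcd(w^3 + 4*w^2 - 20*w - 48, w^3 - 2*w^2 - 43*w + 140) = w - 4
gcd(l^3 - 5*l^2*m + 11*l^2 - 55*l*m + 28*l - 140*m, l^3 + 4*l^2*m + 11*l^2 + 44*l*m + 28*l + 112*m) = l^2 + 11*l + 28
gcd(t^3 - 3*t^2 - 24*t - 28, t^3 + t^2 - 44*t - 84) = t^2 - 5*t - 14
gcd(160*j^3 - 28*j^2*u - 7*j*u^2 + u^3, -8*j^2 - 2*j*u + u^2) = -4*j + u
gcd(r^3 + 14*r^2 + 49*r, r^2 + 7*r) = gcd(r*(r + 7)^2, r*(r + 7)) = r^2 + 7*r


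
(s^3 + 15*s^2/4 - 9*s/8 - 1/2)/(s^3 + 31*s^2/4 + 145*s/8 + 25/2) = (8*s^2 - 2*s - 1)/(8*s^2 + 30*s + 25)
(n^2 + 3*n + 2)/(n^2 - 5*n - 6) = (n + 2)/(n - 6)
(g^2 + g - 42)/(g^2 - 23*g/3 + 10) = 3*(g + 7)/(3*g - 5)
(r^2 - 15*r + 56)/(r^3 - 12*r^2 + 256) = (r - 7)/(r^2 - 4*r - 32)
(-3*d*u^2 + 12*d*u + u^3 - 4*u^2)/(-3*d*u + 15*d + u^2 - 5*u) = u*(u - 4)/(u - 5)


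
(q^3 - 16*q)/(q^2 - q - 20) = q*(q - 4)/(q - 5)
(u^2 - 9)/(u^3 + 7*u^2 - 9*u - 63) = 1/(u + 7)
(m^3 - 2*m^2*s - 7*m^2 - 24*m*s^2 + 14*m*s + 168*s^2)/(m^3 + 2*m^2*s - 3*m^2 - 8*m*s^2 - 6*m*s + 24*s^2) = (-m^2 + 6*m*s + 7*m - 42*s)/(-m^2 + 2*m*s + 3*m - 6*s)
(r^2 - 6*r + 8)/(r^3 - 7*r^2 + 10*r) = (r - 4)/(r*(r - 5))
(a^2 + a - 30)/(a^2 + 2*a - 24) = (a - 5)/(a - 4)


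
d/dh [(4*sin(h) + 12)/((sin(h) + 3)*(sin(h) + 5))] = -4*cos(h)/(sin(h) + 5)^2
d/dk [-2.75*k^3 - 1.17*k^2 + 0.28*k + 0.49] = -8.25*k^2 - 2.34*k + 0.28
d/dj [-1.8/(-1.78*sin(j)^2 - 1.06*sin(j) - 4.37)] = -(6.408*sin(j) + 1.908)*cos(j)/(1.78*sin(j)^2 + 1.06*sin(j) + 4.37)^2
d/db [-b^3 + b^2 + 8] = b*(2 - 3*b)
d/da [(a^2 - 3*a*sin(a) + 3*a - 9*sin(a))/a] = -3*cos(a) + 1 - 9*cos(a)/a + 9*sin(a)/a^2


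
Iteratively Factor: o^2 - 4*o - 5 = (o - 5)*(o + 1)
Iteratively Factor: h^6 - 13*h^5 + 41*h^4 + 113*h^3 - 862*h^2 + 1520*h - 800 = (h + 4)*(h^5 - 17*h^4 + 109*h^3 - 323*h^2 + 430*h - 200) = (h - 5)*(h + 4)*(h^4 - 12*h^3 + 49*h^2 - 78*h + 40) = (h - 5)*(h - 4)*(h + 4)*(h^3 - 8*h^2 + 17*h - 10) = (h - 5)*(h - 4)*(h - 2)*(h + 4)*(h^2 - 6*h + 5) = (h - 5)*(h - 4)*(h - 2)*(h - 1)*(h + 4)*(h - 5)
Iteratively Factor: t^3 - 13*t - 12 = (t - 4)*(t^2 + 4*t + 3) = (t - 4)*(t + 1)*(t + 3)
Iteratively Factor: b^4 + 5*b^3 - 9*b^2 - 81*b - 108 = (b + 3)*(b^3 + 2*b^2 - 15*b - 36) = (b + 3)^2*(b^2 - b - 12) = (b + 3)^3*(b - 4)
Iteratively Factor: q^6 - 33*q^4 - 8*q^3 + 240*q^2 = (q - 5)*(q^5 + 5*q^4 - 8*q^3 - 48*q^2) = (q - 5)*(q + 4)*(q^4 + q^3 - 12*q^2) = (q - 5)*(q - 3)*(q + 4)*(q^3 + 4*q^2) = (q - 5)*(q - 3)*(q + 4)^2*(q^2) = q*(q - 5)*(q - 3)*(q + 4)^2*(q)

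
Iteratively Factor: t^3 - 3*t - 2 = (t + 1)*(t^2 - t - 2) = (t - 2)*(t + 1)*(t + 1)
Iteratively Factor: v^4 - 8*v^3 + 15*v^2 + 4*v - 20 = (v - 2)*(v^3 - 6*v^2 + 3*v + 10) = (v - 5)*(v - 2)*(v^2 - v - 2) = (v - 5)*(v - 2)*(v + 1)*(v - 2)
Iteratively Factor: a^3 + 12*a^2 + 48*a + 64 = (a + 4)*(a^2 + 8*a + 16) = (a + 4)^2*(a + 4)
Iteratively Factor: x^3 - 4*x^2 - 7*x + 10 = (x - 1)*(x^2 - 3*x - 10) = (x - 1)*(x + 2)*(x - 5)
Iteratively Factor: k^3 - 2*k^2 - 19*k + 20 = (k - 5)*(k^2 + 3*k - 4) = (k - 5)*(k + 4)*(k - 1)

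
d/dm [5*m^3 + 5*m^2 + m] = 15*m^2 + 10*m + 1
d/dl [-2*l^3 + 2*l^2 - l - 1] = -6*l^2 + 4*l - 1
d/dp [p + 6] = 1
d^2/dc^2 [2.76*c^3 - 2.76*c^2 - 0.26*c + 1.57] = 16.56*c - 5.52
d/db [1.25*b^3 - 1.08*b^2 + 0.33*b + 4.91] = 3.75*b^2 - 2.16*b + 0.33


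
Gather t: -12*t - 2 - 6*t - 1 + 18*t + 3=0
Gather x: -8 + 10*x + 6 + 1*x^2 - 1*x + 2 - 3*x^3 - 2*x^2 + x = -3*x^3 - x^2 + 10*x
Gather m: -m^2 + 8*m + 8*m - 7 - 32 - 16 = -m^2 + 16*m - 55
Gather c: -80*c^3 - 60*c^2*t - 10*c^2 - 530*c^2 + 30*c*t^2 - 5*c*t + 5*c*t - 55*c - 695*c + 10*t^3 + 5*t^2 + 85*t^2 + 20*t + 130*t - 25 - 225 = -80*c^3 + c^2*(-60*t - 540) + c*(30*t^2 - 750) + 10*t^3 + 90*t^2 + 150*t - 250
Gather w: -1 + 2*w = 2*w - 1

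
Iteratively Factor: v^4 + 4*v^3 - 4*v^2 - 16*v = (v)*(v^3 + 4*v^2 - 4*v - 16) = v*(v + 4)*(v^2 - 4) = v*(v - 2)*(v + 4)*(v + 2)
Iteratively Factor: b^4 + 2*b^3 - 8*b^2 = (b + 4)*(b^3 - 2*b^2) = b*(b + 4)*(b^2 - 2*b) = b*(b - 2)*(b + 4)*(b)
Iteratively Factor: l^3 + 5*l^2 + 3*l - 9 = (l - 1)*(l^2 + 6*l + 9) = (l - 1)*(l + 3)*(l + 3)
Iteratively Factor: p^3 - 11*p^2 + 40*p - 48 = (p - 4)*(p^2 - 7*p + 12) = (p - 4)^2*(p - 3)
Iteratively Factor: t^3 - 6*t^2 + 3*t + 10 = (t - 5)*(t^2 - t - 2) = (t - 5)*(t + 1)*(t - 2)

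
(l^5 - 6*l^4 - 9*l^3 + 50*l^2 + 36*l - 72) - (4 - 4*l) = l^5 - 6*l^4 - 9*l^3 + 50*l^2 + 40*l - 76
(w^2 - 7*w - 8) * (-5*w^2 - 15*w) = -5*w^4 + 20*w^3 + 145*w^2 + 120*w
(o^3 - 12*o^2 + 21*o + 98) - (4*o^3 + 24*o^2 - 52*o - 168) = -3*o^3 - 36*o^2 + 73*o + 266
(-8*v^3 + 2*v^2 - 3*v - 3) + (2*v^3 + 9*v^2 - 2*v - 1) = -6*v^3 + 11*v^2 - 5*v - 4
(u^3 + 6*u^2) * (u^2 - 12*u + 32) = u^5 - 6*u^4 - 40*u^3 + 192*u^2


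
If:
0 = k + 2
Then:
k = -2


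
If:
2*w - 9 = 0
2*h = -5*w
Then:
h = -45/4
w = 9/2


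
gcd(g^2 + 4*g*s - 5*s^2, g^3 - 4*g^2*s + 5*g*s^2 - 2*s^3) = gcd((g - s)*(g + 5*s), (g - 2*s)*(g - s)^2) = -g + s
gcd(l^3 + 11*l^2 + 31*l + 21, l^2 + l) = l + 1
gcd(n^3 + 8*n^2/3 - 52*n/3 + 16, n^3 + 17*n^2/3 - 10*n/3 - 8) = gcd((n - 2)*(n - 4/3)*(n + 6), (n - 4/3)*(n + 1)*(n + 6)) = n^2 + 14*n/3 - 8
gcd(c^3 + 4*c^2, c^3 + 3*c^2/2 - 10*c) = c^2 + 4*c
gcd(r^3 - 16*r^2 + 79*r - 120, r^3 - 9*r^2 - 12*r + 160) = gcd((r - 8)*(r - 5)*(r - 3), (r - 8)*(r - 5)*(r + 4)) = r^2 - 13*r + 40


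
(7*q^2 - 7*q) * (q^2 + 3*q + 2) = 7*q^4 + 14*q^3 - 7*q^2 - 14*q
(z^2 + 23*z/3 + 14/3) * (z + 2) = z^3 + 29*z^2/3 + 20*z + 28/3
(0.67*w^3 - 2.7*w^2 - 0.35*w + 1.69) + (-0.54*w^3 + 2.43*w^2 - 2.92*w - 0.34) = 0.13*w^3 - 0.27*w^2 - 3.27*w + 1.35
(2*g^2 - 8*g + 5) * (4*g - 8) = 8*g^3 - 48*g^2 + 84*g - 40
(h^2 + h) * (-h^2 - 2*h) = -h^4 - 3*h^3 - 2*h^2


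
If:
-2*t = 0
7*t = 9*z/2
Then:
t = 0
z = 0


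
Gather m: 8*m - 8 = 8*m - 8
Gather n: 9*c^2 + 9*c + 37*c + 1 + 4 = 9*c^2 + 46*c + 5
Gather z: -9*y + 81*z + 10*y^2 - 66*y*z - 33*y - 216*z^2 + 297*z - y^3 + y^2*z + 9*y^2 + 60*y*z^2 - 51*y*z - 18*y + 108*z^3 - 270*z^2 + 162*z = -y^3 + 19*y^2 - 60*y + 108*z^3 + z^2*(60*y - 486) + z*(y^2 - 117*y + 540)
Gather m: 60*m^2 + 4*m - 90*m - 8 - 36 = 60*m^2 - 86*m - 44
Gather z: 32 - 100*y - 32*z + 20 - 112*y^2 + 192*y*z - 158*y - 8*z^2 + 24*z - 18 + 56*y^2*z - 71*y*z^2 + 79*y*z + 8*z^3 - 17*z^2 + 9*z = -112*y^2 - 258*y + 8*z^3 + z^2*(-71*y - 25) + z*(56*y^2 + 271*y + 1) + 34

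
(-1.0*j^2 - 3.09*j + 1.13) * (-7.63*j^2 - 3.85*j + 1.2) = 7.63*j^4 + 27.4267*j^3 + 2.0746*j^2 - 8.0585*j + 1.356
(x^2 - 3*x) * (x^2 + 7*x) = x^4 + 4*x^3 - 21*x^2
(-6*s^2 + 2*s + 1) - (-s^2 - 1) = -5*s^2 + 2*s + 2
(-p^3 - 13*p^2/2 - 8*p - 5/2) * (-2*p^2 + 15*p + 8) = 2*p^5 - 2*p^4 - 179*p^3/2 - 167*p^2 - 203*p/2 - 20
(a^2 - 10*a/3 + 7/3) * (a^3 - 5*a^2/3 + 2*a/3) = a^5 - 5*a^4 + 77*a^3/9 - 55*a^2/9 + 14*a/9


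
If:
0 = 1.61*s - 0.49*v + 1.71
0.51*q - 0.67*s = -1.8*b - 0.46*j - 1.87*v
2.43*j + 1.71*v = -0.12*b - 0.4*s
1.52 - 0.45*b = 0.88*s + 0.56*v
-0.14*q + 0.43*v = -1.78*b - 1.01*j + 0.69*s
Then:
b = -0.26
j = -2.15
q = -8.69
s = -0.12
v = 3.11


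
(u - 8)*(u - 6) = u^2 - 14*u + 48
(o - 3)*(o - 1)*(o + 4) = o^3 - 13*o + 12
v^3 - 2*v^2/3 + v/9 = v*(v - 1/3)^2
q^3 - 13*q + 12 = (q - 3)*(q - 1)*(q + 4)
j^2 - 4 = (j - 2)*(j + 2)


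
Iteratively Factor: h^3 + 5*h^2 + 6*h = (h + 2)*(h^2 + 3*h) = (h + 2)*(h + 3)*(h)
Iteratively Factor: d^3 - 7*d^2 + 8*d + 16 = (d + 1)*(d^2 - 8*d + 16) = (d - 4)*(d + 1)*(d - 4)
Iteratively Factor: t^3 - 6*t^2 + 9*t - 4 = (t - 1)*(t^2 - 5*t + 4) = (t - 4)*(t - 1)*(t - 1)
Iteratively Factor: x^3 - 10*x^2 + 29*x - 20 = (x - 5)*(x^2 - 5*x + 4) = (x - 5)*(x - 4)*(x - 1)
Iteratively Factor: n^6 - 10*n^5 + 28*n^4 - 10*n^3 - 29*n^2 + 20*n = (n - 1)*(n^5 - 9*n^4 + 19*n^3 + 9*n^2 - 20*n) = n*(n - 1)*(n^4 - 9*n^3 + 19*n^2 + 9*n - 20) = n*(n - 1)^2*(n^3 - 8*n^2 + 11*n + 20) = n*(n - 5)*(n - 1)^2*(n^2 - 3*n - 4) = n*(n - 5)*(n - 1)^2*(n + 1)*(n - 4)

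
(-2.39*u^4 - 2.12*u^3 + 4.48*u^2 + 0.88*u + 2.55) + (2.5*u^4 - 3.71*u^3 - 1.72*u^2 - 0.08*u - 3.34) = 0.11*u^4 - 5.83*u^3 + 2.76*u^2 + 0.8*u - 0.79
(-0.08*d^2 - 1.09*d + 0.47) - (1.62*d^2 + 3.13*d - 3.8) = -1.7*d^2 - 4.22*d + 4.27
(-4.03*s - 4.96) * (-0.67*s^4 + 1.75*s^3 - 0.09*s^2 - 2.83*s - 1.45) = 2.7001*s^5 - 3.7293*s^4 - 8.3173*s^3 + 11.8513*s^2 + 19.8803*s + 7.192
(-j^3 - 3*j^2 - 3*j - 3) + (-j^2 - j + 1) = -j^3 - 4*j^2 - 4*j - 2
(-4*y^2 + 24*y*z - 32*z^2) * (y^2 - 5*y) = -4*y^4 + 24*y^3*z + 20*y^3 - 32*y^2*z^2 - 120*y^2*z + 160*y*z^2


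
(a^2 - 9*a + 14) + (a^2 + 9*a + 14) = 2*a^2 + 28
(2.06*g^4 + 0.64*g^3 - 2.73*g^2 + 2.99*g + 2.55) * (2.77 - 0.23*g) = -0.4738*g^5 + 5.559*g^4 + 2.4007*g^3 - 8.2498*g^2 + 7.6958*g + 7.0635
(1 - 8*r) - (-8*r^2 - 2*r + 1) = 8*r^2 - 6*r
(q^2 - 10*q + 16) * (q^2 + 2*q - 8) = q^4 - 8*q^3 - 12*q^2 + 112*q - 128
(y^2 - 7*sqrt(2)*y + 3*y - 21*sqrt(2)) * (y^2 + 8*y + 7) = y^4 - 7*sqrt(2)*y^3 + 11*y^3 - 77*sqrt(2)*y^2 + 31*y^2 - 217*sqrt(2)*y + 21*y - 147*sqrt(2)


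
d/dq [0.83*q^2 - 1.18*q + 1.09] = 1.66*q - 1.18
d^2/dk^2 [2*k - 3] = 0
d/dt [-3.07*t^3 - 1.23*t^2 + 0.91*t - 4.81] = -9.21*t^2 - 2.46*t + 0.91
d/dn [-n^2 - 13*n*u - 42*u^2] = -2*n - 13*u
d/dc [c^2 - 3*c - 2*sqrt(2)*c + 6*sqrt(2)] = 2*c - 3 - 2*sqrt(2)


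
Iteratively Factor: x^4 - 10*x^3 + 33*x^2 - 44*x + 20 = (x - 5)*(x^3 - 5*x^2 + 8*x - 4) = (x - 5)*(x - 1)*(x^2 - 4*x + 4) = (x - 5)*(x - 2)*(x - 1)*(x - 2)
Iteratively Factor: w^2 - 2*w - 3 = (w - 3)*(w + 1)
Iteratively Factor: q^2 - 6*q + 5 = (q - 5)*(q - 1)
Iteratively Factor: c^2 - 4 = (c - 2)*(c + 2)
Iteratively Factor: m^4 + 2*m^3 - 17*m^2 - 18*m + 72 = (m + 3)*(m^3 - m^2 - 14*m + 24) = (m - 2)*(m + 3)*(m^2 + m - 12) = (m - 3)*(m - 2)*(m + 3)*(m + 4)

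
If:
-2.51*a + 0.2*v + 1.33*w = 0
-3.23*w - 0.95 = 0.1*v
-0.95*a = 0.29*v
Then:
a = -0.13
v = 0.42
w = -0.31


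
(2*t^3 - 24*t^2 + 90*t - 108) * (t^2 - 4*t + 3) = 2*t^5 - 32*t^4 + 192*t^3 - 540*t^2 + 702*t - 324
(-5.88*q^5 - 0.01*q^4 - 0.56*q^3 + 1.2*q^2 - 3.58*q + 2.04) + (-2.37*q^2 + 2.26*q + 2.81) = -5.88*q^5 - 0.01*q^4 - 0.56*q^3 - 1.17*q^2 - 1.32*q + 4.85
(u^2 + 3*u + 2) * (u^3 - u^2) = u^5 + 2*u^4 - u^3 - 2*u^2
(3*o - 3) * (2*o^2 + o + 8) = 6*o^3 - 3*o^2 + 21*o - 24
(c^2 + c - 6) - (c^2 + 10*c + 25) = -9*c - 31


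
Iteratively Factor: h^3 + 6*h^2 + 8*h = (h + 2)*(h^2 + 4*h) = (h + 2)*(h + 4)*(h)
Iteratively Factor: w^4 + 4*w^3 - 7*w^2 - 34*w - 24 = (w + 1)*(w^3 + 3*w^2 - 10*w - 24) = (w + 1)*(w + 2)*(w^2 + w - 12) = (w + 1)*(w + 2)*(w + 4)*(w - 3)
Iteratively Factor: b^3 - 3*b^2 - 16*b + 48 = (b - 4)*(b^2 + b - 12) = (b - 4)*(b + 4)*(b - 3)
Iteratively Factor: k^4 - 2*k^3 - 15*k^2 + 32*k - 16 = (k - 1)*(k^3 - k^2 - 16*k + 16) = (k - 1)*(k + 4)*(k^2 - 5*k + 4) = (k - 4)*(k - 1)*(k + 4)*(k - 1)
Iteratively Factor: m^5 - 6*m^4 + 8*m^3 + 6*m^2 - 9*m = (m)*(m^4 - 6*m^3 + 8*m^2 + 6*m - 9) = m*(m + 1)*(m^3 - 7*m^2 + 15*m - 9) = m*(m - 3)*(m + 1)*(m^2 - 4*m + 3) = m*(m - 3)^2*(m + 1)*(m - 1)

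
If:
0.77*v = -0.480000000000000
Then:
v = -0.62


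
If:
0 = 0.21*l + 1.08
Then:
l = -5.14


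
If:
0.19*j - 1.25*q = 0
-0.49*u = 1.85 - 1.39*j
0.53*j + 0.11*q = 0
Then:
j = 0.00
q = 0.00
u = -3.78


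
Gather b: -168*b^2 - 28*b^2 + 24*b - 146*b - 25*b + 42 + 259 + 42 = -196*b^2 - 147*b + 343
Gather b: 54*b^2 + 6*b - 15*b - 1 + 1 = 54*b^2 - 9*b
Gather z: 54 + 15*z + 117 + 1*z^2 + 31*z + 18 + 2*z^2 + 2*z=3*z^2 + 48*z + 189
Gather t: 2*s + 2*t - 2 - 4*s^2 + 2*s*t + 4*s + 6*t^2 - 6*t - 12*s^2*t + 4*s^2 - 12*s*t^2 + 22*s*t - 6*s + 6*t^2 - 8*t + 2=t^2*(12 - 12*s) + t*(-12*s^2 + 24*s - 12)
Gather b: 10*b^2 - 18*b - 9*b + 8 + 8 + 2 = 10*b^2 - 27*b + 18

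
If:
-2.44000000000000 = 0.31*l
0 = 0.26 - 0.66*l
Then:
No Solution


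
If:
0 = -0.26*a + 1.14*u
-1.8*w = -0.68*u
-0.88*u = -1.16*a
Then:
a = 0.00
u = 0.00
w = 0.00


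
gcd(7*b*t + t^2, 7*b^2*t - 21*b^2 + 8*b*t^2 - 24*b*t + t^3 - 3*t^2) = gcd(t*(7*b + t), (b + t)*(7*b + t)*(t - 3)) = 7*b + t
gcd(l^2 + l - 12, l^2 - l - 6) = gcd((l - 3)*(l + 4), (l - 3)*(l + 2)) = l - 3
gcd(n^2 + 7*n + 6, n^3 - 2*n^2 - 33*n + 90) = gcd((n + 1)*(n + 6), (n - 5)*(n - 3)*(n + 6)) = n + 6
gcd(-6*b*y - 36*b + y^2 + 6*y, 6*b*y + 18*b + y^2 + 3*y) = 1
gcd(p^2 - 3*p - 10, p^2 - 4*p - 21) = 1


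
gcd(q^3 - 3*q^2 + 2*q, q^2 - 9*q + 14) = q - 2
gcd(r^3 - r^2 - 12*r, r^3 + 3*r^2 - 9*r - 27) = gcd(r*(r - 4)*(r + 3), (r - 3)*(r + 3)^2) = r + 3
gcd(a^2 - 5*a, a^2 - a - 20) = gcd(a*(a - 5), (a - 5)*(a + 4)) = a - 5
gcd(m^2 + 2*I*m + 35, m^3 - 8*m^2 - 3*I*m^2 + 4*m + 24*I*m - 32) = 1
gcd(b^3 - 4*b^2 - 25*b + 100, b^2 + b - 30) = b - 5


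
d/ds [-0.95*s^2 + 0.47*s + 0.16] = 0.47 - 1.9*s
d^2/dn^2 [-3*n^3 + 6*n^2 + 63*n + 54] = 12 - 18*n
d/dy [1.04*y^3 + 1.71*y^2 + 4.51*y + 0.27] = 3.12*y^2 + 3.42*y + 4.51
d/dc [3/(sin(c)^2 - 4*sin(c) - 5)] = 6*(2 - sin(c))*cos(c)/((sin(c) - 5)^2*(sin(c) + 1)^2)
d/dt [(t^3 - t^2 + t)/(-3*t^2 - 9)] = (-t^4 - 8*t^2 + 6*t - 3)/(3*(t^4 + 6*t^2 + 9))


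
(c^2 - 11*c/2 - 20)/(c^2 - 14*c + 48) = (c + 5/2)/(c - 6)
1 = 1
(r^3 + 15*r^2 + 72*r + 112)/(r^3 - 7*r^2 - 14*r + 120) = (r^2 + 11*r + 28)/(r^2 - 11*r + 30)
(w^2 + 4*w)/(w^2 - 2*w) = (w + 4)/(w - 2)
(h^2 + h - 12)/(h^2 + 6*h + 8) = (h - 3)/(h + 2)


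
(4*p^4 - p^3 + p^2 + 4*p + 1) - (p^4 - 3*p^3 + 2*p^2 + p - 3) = 3*p^4 + 2*p^3 - p^2 + 3*p + 4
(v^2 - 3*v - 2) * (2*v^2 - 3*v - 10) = 2*v^4 - 9*v^3 - 5*v^2 + 36*v + 20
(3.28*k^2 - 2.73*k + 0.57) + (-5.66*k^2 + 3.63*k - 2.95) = -2.38*k^2 + 0.9*k - 2.38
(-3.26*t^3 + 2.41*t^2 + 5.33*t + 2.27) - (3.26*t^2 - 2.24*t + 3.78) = -3.26*t^3 - 0.85*t^2 + 7.57*t - 1.51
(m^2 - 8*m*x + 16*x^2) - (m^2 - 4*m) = -8*m*x + 4*m + 16*x^2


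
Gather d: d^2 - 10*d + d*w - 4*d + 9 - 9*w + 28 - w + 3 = d^2 + d*(w - 14) - 10*w + 40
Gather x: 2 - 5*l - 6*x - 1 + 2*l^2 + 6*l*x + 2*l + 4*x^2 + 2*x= 2*l^2 - 3*l + 4*x^2 + x*(6*l - 4) + 1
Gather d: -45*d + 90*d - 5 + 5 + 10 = 45*d + 10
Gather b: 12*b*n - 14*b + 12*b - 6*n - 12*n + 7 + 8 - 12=b*(12*n - 2) - 18*n + 3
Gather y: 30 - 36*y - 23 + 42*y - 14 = 6*y - 7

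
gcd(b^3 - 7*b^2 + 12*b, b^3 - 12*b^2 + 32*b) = b^2 - 4*b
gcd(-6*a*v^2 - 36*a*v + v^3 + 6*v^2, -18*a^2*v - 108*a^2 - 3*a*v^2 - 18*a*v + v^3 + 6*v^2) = -6*a*v - 36*a + v^2 + 6*v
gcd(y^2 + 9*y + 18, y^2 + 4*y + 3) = y + 3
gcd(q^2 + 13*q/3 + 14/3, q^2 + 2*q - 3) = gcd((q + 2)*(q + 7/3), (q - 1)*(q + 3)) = 1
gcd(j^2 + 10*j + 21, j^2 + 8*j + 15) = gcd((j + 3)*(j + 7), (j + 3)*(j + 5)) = j + 3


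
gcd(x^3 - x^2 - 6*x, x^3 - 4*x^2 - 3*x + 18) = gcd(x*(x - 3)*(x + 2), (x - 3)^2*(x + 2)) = x^2 - x - 6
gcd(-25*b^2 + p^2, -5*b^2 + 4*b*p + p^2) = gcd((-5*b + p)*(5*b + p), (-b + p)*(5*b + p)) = 5*b + p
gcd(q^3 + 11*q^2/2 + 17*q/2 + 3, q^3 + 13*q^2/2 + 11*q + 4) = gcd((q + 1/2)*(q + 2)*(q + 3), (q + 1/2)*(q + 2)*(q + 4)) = q^2 + 5*q/2 + 1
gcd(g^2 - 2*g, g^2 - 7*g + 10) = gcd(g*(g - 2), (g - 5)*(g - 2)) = g - 2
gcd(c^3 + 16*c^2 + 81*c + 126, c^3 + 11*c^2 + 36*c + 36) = c^2 + 9*c + 18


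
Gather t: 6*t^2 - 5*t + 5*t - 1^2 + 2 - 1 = 6*t^2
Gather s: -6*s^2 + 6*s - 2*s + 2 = -6*s^2 + 4*s + 2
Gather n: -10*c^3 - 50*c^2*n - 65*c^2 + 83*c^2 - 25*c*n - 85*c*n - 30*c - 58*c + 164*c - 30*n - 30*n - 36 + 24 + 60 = -10*c^3 + 18*c^2 + 76*c + n*(-50*c^2 - 110*c - 60) + 48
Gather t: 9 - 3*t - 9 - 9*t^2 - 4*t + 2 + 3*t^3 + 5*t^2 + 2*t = 3*t^3 - 4*t^2 - 5*t + 2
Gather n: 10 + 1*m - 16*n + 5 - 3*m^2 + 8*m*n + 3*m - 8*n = -3*m^2 + 4*m + n*(8*m - 24) + 15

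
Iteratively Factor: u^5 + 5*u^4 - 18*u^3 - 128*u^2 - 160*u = (u + 2)*(u^4 + 3*u^3 - 24*u^2 - 80*u) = (u + 2)*(u + 4)*(u^3 - u^2 - 20*u) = u*(u + 2)*(u + 4)*(u^2 - u - 20) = u*(u + 2)*(u + 4)^2*(u - 5)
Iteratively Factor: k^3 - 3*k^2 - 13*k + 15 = (k + 3)*(k^2 - 6*k + 5) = (k - 5)*(k + 3)*(k - 1)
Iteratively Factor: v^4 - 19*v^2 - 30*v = (v)*(v^3 - 19*v - 30) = v*(v - 5)*(v^2 + 5*v + 6) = v*(v - 5)*(v + 2)*(v + 3)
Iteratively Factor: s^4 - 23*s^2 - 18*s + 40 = (s + 2)*(s^3 - 2*s^2 - 19*s + 20) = (s + 2)*(s + 4)*(s^2 - 6*s + 5) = (s - 5)*(s + 2)*(s + 4)*(s - 1)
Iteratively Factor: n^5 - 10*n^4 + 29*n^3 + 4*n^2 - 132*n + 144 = (n - 2)*(n^4 - 8*n^3 + 13*n^2 + 30*n - 72) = (n - 3)*(n - 2)*(n^3 - 5*n^2 - 2*n + 24) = (n - 4)*(n - 3)*(n - 2)*(n^2 - n - 6) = (n - 4)*(n - 3)*(n - 2)*(n + 2)*(n - 3)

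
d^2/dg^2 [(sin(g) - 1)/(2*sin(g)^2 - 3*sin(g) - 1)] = (4*sin(g)^5 - 10*sin(g)^4 + 22*sin(g)^3 + 4*sin(g)^2 - 44*sin(g) + 28)/(3*sin(g) + cos(2*g))^3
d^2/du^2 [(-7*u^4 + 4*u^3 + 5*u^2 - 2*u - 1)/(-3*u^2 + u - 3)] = 2*(63*u^6 - 63*u^5 + 210*u^4 - 133*u^3 + 576*u^2 - 171*u - 47)/(27*u^6 - 27*u^5 + 90*u^4 - 55*u^3 + 90*u^2 - 27*u + 27)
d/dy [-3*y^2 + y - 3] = 1 - 6*y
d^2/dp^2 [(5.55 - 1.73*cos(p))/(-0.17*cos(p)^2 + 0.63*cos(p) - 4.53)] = (-0.000456950917885316*cos(p)^5 + 0.00417035688097918*cos(p)^4 + 0.0576744772764186*cos(p)^3 - 0.190039394914253*cos(p)^2 - 0.220165033704848*cos(p) + 0.128109434832316)/(4.49026913528923e-5*cos(p)^6 - 0.000499212274452744*cos(p)^5 + 0.00543959593171197*cos(p)^4 - 0.0288903989281043*cos(p)^3 + 0.14494923276856*cos(p)^2 - 0.354473535045582*cos(p) + 0.849611171299728)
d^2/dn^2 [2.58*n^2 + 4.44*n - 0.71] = 5.16000000000000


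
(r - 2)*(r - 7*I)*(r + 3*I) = r^3 - 2*r^2 - 4*I*r^2 + 21*r + 8*I*r - 42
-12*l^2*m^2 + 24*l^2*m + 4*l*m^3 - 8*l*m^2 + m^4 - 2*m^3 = m*(-2*l + m)*(6*l + m)*(m - 2)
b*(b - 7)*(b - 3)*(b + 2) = b^4 - 8*b^3 + b^2 + 42*b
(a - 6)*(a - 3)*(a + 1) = a^3 - 8*a^2 + 9*a + 18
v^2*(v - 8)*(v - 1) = v^4 - 9*v^3 + 8*v^2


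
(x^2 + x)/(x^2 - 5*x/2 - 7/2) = 2*x/(2*x - 7)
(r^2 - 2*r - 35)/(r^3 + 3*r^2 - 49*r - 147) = (r + 5)/(r^2 + 10*r + 21)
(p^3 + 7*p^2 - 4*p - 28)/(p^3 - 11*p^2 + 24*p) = (p^3 + 7*p^2 - 4*p - 28)/(p*(p^2 - 11*p + 24))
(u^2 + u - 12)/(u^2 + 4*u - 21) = (u + 4)/(u + 7)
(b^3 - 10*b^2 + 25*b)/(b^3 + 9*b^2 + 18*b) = (b^2 - 10*b + 25)/(b^2 + 9*b + 18)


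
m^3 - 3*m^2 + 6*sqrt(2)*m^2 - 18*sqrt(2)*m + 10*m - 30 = (m - 3)*(m + sqrt(2))*(m + 5*sqrt(2))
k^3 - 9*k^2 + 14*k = k*(k - 7)*(k - 2)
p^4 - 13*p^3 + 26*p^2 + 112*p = p*(p - 8)*(p - 7)*(p + 2)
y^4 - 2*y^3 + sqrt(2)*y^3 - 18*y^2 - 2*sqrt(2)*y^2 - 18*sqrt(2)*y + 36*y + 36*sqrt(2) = (y - 2)*(y - 3*sqrt(2))*(y + sqrt(2))*(y + 3*sqrt(2))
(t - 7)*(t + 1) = t^2 - 6*t - 7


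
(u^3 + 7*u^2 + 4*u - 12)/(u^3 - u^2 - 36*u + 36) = (u + 2)/(u - 6)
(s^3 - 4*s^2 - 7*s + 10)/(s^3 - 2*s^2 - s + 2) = (s^2 - 3*s - 10)/(s^2 - s - 2)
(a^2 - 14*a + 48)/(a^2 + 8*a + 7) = (a^2 - 14*a + 48)/(a^2 + 8*a + 7)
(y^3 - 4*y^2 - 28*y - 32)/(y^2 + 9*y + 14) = (y^2 - 6*y - 16)/(y + 7)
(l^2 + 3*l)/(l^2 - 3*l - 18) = l/(l - 6)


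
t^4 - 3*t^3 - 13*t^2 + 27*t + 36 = (t - 4)*(t - 3)*(t + 1)*(t + 3)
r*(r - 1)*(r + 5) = r^3 + 4*r^2 - 5*r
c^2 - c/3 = c*(c - 1/3)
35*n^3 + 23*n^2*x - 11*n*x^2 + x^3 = (-7*n + x)*(-5*n + x)*(n + x)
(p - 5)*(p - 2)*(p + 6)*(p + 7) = p^4 + 6*p^3 - 39*p^2 - 164*p + 420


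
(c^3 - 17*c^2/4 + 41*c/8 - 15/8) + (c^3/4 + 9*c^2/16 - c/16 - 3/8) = 5*c^3/4 - 59*c^2/16 + 81*c/16 - 9/4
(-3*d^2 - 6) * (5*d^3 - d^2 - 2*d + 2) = -15*d^5 + 3*d^4 - 24*d^3 + 12*d - 12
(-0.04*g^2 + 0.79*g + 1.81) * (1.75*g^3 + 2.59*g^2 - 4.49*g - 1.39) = -0.07*g^5 + 1.2789*g^4 + 5.3932*g^3 + 1.1964*g^2 - 9.225*g - 2.5159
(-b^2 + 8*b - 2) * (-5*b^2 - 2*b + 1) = 5*b^4 - 38*b^3 - 7*b^2 + 12*b - 2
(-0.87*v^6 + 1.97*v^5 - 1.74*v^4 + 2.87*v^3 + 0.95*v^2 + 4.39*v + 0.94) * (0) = 0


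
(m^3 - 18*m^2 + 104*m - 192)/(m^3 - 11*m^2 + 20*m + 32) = (m - 6)/(m + 1)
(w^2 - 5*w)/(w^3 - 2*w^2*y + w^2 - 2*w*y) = (w - 5)/(w^2 - 2*w*y + w - 2*y)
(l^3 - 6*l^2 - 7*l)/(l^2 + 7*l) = (l^2 - 6*l - 7)/(l + 7)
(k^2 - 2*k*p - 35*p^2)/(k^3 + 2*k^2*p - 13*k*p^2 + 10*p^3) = (k - 7*p)/(k^2 - 3*k*p + 2*p^2)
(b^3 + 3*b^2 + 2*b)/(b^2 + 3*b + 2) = b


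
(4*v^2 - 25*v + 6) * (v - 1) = 4*v^3 - 29*v^2 + 31*v - 6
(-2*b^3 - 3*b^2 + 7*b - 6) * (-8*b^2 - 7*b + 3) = 16*b^5 + 38*b^4 - 41*b^3 - 10*b^2 + 63*b - 18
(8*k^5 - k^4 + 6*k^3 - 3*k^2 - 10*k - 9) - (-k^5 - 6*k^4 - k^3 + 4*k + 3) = 9*k^5 + 5*k^4 + 7*k^3 - 3*k^2 - 14*k - 12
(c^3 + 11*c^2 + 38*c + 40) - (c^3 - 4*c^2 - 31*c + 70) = 15*c^2 + 69*c - 30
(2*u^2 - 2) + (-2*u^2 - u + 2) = -u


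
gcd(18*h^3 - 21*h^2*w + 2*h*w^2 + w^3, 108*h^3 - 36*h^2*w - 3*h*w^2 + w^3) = -18*h^2 + 3*h*w + w^2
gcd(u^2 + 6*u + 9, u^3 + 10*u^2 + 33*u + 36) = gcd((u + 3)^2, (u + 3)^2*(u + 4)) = u^2 + 6*u + 9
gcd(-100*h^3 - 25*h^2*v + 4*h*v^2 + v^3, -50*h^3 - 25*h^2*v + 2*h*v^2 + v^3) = -25*h^2 + v^2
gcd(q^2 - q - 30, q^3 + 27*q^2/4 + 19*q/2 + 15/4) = q + 5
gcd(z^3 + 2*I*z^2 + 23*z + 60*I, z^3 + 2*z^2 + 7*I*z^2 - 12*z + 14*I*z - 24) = z^2 + 7*I*z - 12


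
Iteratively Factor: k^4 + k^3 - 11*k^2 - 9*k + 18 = (k + 3)*(k^3 - 2*k^2 - 5*k + 6) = (k - 1)*(k + 3)*(k^2 - k - 6) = (k - 1)*(k + 2)*(k + 3)*(k - 3)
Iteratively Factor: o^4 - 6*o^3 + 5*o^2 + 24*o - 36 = (o - 3)*(o^3 - 3*o^2 - 4*o + 12) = (o - 3)^2*(o^2 - 4) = (o - 3)^2*(o - 2)*(o + 2)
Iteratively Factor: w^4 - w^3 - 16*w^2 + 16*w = (w + 4)*(w^3 - 5*w^2 + 4*w) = (w - 4)*(w + 4)*(w^2 - w) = w*(w - 4)*(w + 4)*(w - 1)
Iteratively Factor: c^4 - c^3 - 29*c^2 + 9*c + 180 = (c + 4)*(c^3 - 5*c^2 - 9*c + 45) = (c + 3)*(c + 4)*(c^2 - 8*c + 15) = (c - 5)*(c + 3)*(c + 4)*(c - 3)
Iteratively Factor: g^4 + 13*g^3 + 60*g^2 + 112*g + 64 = (g + 1)*(g^3 + 12*g^2 + 48*g + 64) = (g + 1)*(g + 4)*(g^2 + 8*g + 16) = (g + 1)*(g + 4)^2*(g + 4)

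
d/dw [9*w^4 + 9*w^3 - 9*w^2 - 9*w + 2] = 36*w^3 + 27*w^2 - 18*w - 9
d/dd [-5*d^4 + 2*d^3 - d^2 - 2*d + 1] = -20*d^3 + 6*d^2 - 2*d - 2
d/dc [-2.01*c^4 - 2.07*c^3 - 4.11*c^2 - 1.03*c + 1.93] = -8.04*c^3 - 6.21*c^2 - 8.22*c - 1.03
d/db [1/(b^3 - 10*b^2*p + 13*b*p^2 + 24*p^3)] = (-3*b^2 + 20*b*p - 13*p^2)/(b^3 - 10*b^2*p + 13*b*p^2 + 24*p^3)^2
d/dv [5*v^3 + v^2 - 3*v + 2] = 15*v^2 + 2*v - 3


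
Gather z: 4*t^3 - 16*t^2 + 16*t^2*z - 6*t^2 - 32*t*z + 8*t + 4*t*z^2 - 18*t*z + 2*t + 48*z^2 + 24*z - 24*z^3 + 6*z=4*t^3 - 22*t^2 + 10*t - 24*z^3 + z^2*(4*t + 48) + z*(16*t^2 - 50*t + 30)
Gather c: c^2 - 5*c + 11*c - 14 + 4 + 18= c^2 + 6*c + 8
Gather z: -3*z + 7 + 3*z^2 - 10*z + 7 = 3*z^2 - 13*z + 14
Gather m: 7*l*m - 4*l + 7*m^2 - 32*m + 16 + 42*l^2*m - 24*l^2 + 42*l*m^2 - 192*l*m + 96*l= -24*l^2 + 92*l + m^2*(42*l + 7) + m*(42*l^2 - 185*l - 32) + 16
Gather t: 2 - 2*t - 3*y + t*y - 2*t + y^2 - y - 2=t*(y - 4) + y^2 - 4*y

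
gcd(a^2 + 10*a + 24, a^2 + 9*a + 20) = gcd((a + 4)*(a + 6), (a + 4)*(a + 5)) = a + 4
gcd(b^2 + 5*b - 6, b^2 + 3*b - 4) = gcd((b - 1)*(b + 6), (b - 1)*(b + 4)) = b - 1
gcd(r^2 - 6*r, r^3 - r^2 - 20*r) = r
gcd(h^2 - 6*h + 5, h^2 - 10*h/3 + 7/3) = h - 1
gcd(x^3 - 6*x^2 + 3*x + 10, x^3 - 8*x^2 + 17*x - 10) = x^2 - 7*x + 10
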